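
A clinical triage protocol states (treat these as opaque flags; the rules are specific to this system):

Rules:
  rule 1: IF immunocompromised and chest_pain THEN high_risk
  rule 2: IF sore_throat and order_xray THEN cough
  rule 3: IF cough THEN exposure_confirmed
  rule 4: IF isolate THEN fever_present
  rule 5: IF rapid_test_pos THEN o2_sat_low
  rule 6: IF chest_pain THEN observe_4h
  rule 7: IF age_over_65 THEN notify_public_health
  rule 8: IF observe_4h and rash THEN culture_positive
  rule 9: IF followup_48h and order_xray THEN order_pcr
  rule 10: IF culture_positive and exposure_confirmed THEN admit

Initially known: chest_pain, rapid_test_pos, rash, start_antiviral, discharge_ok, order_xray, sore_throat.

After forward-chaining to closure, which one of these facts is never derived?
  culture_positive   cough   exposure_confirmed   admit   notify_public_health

notify_public_health

Round 1: rule 2 [IF sore_throat and order_xray THEN cough]; rule 5 [IF rapid_test_pos THEN o2_sat_low]; rule 6 [IF chest_pain THEN observe_4h]. Adds cough, o2_sat_low, observe_4h.
Round 2: rule 3 [IF cough THEN exposure_confirmed]; rule 8 [IF observe_4h and rash THEN culture_positive]. Adds exposure_confirmed, culture_positive.
Round 3: rule 10 [IF culture_positive and exposure_confirmed THEN admit]. Adds admit.
Derived: admit (round 3), culture_positive (round 2), exposure_confirmed (round 2), cough (round 1). notify_public_health never appears in any round.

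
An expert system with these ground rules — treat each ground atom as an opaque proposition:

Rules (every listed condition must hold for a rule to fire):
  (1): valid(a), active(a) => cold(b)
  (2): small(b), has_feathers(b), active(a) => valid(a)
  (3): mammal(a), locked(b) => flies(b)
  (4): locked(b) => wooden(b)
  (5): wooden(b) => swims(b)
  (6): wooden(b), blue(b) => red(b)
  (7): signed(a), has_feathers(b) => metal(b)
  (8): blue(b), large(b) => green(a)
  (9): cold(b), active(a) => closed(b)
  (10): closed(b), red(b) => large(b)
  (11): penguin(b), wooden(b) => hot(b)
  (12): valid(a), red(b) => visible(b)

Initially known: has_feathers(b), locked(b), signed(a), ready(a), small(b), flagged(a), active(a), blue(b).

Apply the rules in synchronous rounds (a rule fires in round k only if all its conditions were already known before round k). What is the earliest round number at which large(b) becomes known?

4

Round 1 — (2), (4), (7), derive valid(a), wooden(b), metal(b).
Round 2 — (1), (5), (6), derive cold(b), swims(b), red(b).
Round 3 — (9), (12), derive closed(b), visible(b).
Round 4 — (10), derive large(b).
large(b) first appears in round 4.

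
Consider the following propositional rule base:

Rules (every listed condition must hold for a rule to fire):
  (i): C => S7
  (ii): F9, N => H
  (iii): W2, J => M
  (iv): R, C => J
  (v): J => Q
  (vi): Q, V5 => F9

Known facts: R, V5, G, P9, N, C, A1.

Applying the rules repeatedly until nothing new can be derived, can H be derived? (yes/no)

yes

Round 1 fires (i), (iv), giving S7, J.
Round 2 fires (v), giving Q.
Round 3 fires (vi), giving F9.
Round 4 fires (ii), giving H.
H appears in round 4, so it is derivable.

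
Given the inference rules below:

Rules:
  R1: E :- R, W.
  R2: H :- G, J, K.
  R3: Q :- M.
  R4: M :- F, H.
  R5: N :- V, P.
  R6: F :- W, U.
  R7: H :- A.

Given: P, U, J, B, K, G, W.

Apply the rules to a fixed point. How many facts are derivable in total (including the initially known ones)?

Round 1 fires R2, R6, giving H, F.
Round 2 fires R4, giving M.
Round 3 fires R3, giving Q.
Closure: {B, F, G, H, J, K, M, P, Q, U, W} — 11 facts.

11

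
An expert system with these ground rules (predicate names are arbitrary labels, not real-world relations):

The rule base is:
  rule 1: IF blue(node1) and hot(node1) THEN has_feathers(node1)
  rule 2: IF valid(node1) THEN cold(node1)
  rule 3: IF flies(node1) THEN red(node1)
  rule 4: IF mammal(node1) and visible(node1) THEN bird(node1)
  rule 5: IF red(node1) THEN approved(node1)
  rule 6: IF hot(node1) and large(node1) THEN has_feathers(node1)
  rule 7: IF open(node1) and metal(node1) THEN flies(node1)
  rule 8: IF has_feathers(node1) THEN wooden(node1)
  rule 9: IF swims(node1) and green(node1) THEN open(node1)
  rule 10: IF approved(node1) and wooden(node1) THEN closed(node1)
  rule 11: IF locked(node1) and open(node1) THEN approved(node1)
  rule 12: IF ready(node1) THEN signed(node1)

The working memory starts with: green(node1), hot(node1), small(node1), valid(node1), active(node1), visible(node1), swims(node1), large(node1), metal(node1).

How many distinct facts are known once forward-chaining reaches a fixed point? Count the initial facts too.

17

Round 1: rule 2 [IF valid(node1) THEN cold(node1)]; rule 6 [IF hot(node1) and large(node1) THEN has_feathers(node1)]; rule 9 [IF swims(node1) and green(node1) THEN open(node1)]. Adds cold(node1), has_feathers(node1), open(node1).
Round 2: rule 7 [IF open(node1) and metal(node1) THEN flies(node1)]; rule 8 [IF has_feathers(node1) THEN wooden(node1)]. Adds flies(node1), wooden(node1).
Round 3: rule 3 [IF flies(node1) THEN red(node1)]. Adds red(node1).
Round 4: rule 5 [IF red(node1) THEN approved(node1)]. Adds approved(node1).
Round 5: rule 10 [IF approved(node1) and wooden(node1) THEN closed(node1)]. Adds closed(node1).
Closure: {active(node1), approved(node1), closed(node1), cold(node1), flies(node1), green(node1), has_feathers(node1), hot(node1), large(node1), metal(node1), open(node1), red(node1), small(node1), swims(node1), valid(node1), visible(node1), wooden(node1)} — 17 facts.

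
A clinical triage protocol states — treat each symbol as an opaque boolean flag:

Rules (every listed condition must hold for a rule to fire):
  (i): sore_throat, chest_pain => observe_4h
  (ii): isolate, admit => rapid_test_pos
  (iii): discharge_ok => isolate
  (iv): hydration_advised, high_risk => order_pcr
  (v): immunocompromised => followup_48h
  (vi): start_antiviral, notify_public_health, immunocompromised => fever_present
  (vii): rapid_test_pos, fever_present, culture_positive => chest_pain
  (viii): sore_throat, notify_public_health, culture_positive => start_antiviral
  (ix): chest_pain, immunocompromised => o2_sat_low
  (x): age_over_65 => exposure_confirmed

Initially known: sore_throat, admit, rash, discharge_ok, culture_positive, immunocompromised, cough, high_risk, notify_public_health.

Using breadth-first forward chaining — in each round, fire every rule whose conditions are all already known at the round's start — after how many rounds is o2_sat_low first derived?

[1] (iii) [discharge_ok => isolate]; (v) [immunocompromised => followup_48h]; (viii) [sore_throat, notify_public_health, culture_positive => start_antiviral]. ⇒ new: isolate, followup_48h, start_antiviral.
[2] (ii) [isolate, admit => rapid_test_pos]; (vi) [start_antiviral, notify_public_health, immunocompromised => fever_present]. ⇒ new: rapid_test_pos, fever_present.
[3] (vii) [rapid_test_pos, fever_present, culture_positive => chest_pain]. ⇒ new: chest_pain.
[4] (i) [sore_throat, chest_pain => observe_4h]; (ix) [chest_pain, immunocompromised => o2_sat_low]. ⇒ new: observe_4h, o2_sat_low.
o2_sat_low first appears in round 4.

4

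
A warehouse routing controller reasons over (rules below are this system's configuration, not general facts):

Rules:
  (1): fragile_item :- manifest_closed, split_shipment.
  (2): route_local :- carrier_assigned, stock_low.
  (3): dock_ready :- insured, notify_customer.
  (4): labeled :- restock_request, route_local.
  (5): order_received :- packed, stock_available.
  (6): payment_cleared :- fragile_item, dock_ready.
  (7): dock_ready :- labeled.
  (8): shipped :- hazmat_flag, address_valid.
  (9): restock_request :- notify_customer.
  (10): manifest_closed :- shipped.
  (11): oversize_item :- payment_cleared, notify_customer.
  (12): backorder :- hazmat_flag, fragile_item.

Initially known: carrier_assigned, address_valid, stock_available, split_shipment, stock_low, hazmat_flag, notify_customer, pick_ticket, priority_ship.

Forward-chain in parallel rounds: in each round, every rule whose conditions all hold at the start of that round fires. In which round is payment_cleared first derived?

Round 1: (2) [route_local :- carrier_assigned, stock_low.]; (8) [shipped :- hazmat_flag, address_valid.]; (9) [restock_request :- notify_customer.]. New: route_local, shipped, restock_request.
Round 2: (4) [labeled :- restock_request, route_local.]; (10) [manifest_closed :- shipped.]. New: labeled, manifest_closed.
Round 3: (1) [fragile_item :- manifest_closed, split_shipment.]; (7) [dock_ready :- labeled.]. New: fragile_item, dock_ready.
Round 4: (6) [payment_cleared :- fragile_item, dock_ready.]; (12) [backorder :- hazmat_flag, fragile_item.]. New: payment_cleared, backorder.
payment_cleared first appears in round 4.

4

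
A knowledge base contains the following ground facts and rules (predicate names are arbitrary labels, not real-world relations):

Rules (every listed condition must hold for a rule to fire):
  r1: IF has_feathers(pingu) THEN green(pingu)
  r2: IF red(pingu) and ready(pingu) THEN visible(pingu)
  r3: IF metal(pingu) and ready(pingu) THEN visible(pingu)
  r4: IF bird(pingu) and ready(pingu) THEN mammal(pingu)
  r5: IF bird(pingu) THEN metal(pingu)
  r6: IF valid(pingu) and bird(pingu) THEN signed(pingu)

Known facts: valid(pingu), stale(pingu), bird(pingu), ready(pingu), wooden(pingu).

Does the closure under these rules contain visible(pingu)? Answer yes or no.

yes

Round 1 — r4, r5, r6, derive mammal(pingu), metal(pingu), signed(pingu).
Round 2 — r3, derive visible(pingu).
visible(pingu) appears in round 2, so it is derivable.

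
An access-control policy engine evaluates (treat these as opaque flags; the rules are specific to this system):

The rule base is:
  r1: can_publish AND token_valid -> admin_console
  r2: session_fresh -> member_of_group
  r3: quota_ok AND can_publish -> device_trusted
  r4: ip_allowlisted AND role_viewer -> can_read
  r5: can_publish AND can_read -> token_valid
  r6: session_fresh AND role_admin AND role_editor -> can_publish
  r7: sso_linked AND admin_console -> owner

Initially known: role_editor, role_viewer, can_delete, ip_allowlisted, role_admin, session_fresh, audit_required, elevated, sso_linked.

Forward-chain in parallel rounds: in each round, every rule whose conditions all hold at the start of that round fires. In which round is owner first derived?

4

Round 1 fires r2, r4, r6, giving member_of_group, can_read, can_publish.
Round 2 fires r5, giving token_valid.
Round 3 fires r1, giving admin_console.
Round 4 fires r7, giving owner.
owner first appears in round 4.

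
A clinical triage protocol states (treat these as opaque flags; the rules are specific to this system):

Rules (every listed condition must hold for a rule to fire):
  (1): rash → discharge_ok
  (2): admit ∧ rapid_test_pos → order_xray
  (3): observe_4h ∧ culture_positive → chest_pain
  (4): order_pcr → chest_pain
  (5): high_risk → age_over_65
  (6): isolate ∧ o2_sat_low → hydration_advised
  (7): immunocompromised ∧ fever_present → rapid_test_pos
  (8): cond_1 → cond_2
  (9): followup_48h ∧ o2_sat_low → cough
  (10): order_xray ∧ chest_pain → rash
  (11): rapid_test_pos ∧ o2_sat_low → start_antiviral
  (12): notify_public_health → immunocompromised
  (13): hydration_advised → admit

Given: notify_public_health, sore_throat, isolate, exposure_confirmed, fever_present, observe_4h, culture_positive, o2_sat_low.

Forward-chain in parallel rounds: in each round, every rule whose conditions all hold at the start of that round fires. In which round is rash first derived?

4

[1] (3) [observe_4h ∧ culture_positive → chest_pain]; (6) [isolate ∧ o2_sat_low → hydration_advised]; (12) [notify_public_health → immunocompromised]. ⇒ new: chest_pain, hydration_advised, immunocompromised.
[2] (7) [immunocompromised ∧ fever_present → rapid_test_pos]; (13) [hydration_advised → admit]. ⇒ new: rapid_test_pos, admit.
[3] (2) [admit ∧ rapid_test_pos → order_xray]; (11) [rapid_test_pos ∧ o2_sat_low → start_antiviral]. ⇒ new: order_xray, start_antiviral.
[4] (10) [order_xray ∧ chest_pain → rash]. ⇒ new: rash.
rash first appears in round 4.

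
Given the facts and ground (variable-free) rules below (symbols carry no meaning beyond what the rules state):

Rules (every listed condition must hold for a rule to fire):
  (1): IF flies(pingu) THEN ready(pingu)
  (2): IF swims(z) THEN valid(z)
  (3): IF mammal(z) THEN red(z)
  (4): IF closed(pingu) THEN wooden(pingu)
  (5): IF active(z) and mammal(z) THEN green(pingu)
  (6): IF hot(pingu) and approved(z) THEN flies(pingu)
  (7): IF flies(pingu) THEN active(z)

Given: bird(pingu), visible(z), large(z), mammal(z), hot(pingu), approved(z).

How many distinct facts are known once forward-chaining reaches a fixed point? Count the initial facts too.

11

Round 1 fires (3), (6), giving red(z), flies(pingu).
Round 2 fires (1), (7), giving ready(pingu), active(z).
Round 3 fires (5), giving green(pingu).
Closure: {active(z), approved(z), bird(pingu), flies(pingu), green(pingu), hot(pingu), large(z), mammal(z), ready(pingu), red(z), visible(z)} — 11 facts.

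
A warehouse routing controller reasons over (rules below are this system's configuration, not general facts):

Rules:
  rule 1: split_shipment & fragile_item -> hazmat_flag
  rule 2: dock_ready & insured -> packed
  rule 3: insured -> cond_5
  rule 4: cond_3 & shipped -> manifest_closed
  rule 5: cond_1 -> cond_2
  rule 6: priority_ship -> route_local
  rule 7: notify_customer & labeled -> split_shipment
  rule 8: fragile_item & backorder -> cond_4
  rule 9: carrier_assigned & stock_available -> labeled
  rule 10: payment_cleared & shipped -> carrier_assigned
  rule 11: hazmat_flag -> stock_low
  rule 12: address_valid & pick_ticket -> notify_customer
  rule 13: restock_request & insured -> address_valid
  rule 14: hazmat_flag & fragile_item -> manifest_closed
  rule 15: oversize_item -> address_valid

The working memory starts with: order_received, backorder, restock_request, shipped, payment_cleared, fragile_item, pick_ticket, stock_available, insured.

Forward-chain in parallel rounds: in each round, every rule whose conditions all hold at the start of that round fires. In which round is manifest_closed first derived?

Round 1: rule 3 [insured -> cond_5]; rule 8 [fragile_item & backorder -> cond_4]; rule 10 [payment_cleared & shipped -> carrier_assigned]; rule 13 [restock_request & insured -> address_valid]. New: cond_5, cond_4, carrier_assigned, address_valid.
Round 2: rule 9 [carrier_assigned & stock_available -> labeled]; rule 12 [address_valid & pick_ticket -> notify_customer]. New: labeled, notify_customer.
Round 3: rule 7 [notify_customer & labeled -> split_shipment]. New: split_shipment.
Round 4: rule 1 [split_shipment & fragile_item -> hazmat_flag]. New: hazmat_flag.
Round 5: rule 11 [hazmat_flag -> stock_low]; rule 14 [hazmat_flag & fragile_item -> manifest_closed]. New: stock_low, manifest_closed.
manifest_closed first appears in round 5.

5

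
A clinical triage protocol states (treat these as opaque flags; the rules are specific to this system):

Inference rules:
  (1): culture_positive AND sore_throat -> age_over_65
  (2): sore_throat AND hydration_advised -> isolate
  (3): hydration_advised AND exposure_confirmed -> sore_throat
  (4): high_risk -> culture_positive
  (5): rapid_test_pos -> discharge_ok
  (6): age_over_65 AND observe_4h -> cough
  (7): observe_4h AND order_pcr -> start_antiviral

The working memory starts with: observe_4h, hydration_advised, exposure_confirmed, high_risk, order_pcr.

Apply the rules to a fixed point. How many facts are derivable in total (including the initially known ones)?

11

Round 1: (3) [hydration_advised AND exposure_confirmed -> sore_throat]; (4) [high_risk -> culture_positive]; (7) [observe_4h AND order_pcr -> start_antiviral]. New: sore_throat, culture_positive, start_antiviral.
Round 2: (1) [culture_positive AND sore_throat -> age_over_65]; (2) [sore_throat AND hydration_advised -> isolate]. New: age_over_65, isolate.
Round 3: (6) [age_over_65 AND observe_4h -> cough]. New: cough.
Closure: {age_over_65, cough, culture_positive, exposure_confirmed, high_risk, hydration_advised, isolate, observe_4h, order_pcr, sore_throat, start_antiviral} — 11 facts.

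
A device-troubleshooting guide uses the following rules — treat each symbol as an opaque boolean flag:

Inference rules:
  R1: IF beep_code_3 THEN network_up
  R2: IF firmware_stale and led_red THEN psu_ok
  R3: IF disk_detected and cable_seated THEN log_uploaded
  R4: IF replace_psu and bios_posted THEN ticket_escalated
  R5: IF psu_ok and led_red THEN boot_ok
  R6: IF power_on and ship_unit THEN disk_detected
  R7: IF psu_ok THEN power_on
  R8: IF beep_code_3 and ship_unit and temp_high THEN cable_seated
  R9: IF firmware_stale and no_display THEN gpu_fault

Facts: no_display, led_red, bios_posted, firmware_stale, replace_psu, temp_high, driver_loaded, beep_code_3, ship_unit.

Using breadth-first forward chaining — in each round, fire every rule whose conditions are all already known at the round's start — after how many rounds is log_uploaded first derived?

4

Round 1 — R1, R2, R4, R8, R9, derive network_up, psu_ok, ticket_escalated, cable_seated, gpu_fault.
Round 2 — R5, R7, derive boot_ok, power_on.
Round 3 — R6, derive disk_detected.
Round 4 — R3, derive log_uploaded.
log_uploaded first appears in round 4.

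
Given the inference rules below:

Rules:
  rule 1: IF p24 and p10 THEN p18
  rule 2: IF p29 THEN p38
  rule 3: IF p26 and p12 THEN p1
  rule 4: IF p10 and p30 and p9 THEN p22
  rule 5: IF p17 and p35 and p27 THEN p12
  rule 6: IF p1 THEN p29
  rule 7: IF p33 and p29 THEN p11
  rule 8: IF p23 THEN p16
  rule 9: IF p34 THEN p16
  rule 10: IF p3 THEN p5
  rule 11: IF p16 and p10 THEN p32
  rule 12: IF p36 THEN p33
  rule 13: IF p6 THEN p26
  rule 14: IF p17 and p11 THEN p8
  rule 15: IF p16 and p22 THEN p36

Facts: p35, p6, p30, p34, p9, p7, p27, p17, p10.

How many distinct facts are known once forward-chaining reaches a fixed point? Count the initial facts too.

21

Round 1: rule 4 [IF p10 and p30 and p9 THEN p22]; rule 5 [IF p17 and p35 and p27 THEN p12]; rule 9 [IF p34 THEN p16]; rule 13 [IF p6 THEN p26]. Adds p22, p12, p16, p26.
Round 2: rule 3 [IF p26 and p12 THEN p1]; rule 11 [IF p16 and p10 THEN p32]; rule 15 [IF p16 and p22 THEN p36]. Adds p1, p32, p36.
Round 3: rule 6 [IF p1 THEN p29]; rule 12 [IF p36 THEN p33]. Adds p29, p33.
Round 4: rule 2 [IF p29 THEN p38]; rule 7 [IF p33 and p29 THEN p11]. Adds p38, p11.
Round 5: rule 14 [IF p17 and p11 THEN p8]. Adds p8.
Closure: {p1, p10, p11, p12, p16, p17, p22, p26, p27, p29, p30, p32, p33, p34, p35, p36, p38, p6, p7, p8, p9} — 21 facts.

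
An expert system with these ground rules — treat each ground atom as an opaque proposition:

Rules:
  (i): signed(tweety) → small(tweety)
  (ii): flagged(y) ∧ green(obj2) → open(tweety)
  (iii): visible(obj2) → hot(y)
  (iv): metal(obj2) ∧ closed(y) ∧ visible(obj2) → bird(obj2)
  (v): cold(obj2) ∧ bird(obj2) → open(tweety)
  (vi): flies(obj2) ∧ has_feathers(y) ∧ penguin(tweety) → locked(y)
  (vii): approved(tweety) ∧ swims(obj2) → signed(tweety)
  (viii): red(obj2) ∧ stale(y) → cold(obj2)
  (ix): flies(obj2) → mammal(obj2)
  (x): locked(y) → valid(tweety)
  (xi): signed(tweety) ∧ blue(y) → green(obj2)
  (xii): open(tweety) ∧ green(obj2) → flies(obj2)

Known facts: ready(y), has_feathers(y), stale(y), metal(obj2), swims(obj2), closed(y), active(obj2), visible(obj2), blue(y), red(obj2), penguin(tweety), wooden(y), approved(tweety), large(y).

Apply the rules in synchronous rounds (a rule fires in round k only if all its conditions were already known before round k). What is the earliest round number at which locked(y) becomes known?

4

[1] (iii) [visible(obj2) → hot(y)]; (iv) [metal(obj2) ∧ closed(y) ∧ visible(obj2) → bird(obj2)]; (vii) [approved(tweety) ∧ swims(obj2) → signed(tweety)]; (viii) [red(obj2) ∧ stale(y) → cold(obj2)]. ⇒ new: hot(y), bird(obj2), signed(tweety), cold(obj2).
[2] (i) [signed(tweety) → small(tweety)]; (v) [cold(obj2) ∧ bird(obj2) → open(tweety)]; (xi) [signed(tweety) ∧ blue(y) → green(obj2)]. ⇒ new: small(tweety), open(tweety), green(obj2).
[3] (xii) [open(tweety) ∧ green(obj2) → flies(obj2)]. ⇒ new: flies(obj2).
[4] (vi) [flies(obj2) ∧ has_feathers(y) ∧ penguin(tweety) → locked(y)]; (ix) [flies(obj2) → mammal(obj2)]. ⇒ new: locked(y), mammal(obj2).
locked(y) first appears in round 4.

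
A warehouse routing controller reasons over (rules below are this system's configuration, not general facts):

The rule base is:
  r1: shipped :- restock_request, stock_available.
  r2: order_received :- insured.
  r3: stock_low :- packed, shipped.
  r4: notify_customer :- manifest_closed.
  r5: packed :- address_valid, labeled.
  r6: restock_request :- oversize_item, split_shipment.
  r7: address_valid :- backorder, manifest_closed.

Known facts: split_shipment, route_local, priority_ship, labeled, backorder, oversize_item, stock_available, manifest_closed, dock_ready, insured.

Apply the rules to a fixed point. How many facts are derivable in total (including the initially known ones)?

Round 1: r2 [order_received :- insured.]; r4 [notify_customer :- manifest_closed.]; r6 [restock_request :- oversize_item, split_shipment.]; r7 [address_valid :- backorder, manifest_closed.]. New: order_received, notify_customer, restock_request, address_valid.
Round 2: r1 [shipped :- restock_request, stock_available.]; r5 [packed :- address_valid, labeled.]. New: shipped, packed.
Round 3: r3 [stock_low :- packed, shipped.]. New: stock_low.
Closure: {address_valid, backorder, dock_ready, insured, labeled, manifest_closed, notify_customer, order_received, oversize_item, packed, priority_ship, restock_request, route_local, shipped, split_shipment, stock_available, stock_low} — 17 facts.

17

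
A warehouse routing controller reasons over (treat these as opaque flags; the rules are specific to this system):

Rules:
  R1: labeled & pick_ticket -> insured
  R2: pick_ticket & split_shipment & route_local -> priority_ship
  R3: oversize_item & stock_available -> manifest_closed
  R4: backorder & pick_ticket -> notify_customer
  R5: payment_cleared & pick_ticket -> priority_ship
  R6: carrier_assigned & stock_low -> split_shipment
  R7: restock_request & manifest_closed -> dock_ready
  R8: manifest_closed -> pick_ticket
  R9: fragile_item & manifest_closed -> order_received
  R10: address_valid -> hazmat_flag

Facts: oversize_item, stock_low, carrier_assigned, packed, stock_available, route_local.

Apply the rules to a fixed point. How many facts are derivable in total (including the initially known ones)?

10

[1] R3 [oversize_item & stock_available -> manifest_closed]; R6 [carrier_assigned & stock_low -> split_shipment]. ⇒ new: manifest_closed, split_shipment.
[2] R8 [manifest_closed -> pick_ticket]. ⇒ new: pick_ticket.
[3] R2 [pick_ticket & split_shipment & route_local -> priority_ship]. ⇒ new: priority_ship.
Closure: {carrier_assigned, manifest_closed, oversize_item, packed, pick_ticket, priority_ship, route_local, split_shipment, stock_available, stock_low} — 10 facts.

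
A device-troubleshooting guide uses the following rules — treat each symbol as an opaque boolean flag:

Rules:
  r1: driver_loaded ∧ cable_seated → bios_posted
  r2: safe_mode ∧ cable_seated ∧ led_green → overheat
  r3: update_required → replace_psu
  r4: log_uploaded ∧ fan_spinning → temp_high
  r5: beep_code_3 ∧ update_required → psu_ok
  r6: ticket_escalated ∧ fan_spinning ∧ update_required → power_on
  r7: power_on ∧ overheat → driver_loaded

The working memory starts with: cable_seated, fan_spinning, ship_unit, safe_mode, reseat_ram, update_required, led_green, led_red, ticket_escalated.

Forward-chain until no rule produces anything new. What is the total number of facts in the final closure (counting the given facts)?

14

Round 1: r2 [safe_mode ∧ cable_seated ∧ led_green → overheat]; r3 [update_required → replace_psu]; r6 [ticket_escalated ∧ fan_spinning ∧ update_required → power_on]. New: overheat, replace_psu, power_on.
Round 2: r7 [power_on ∧ overheat → driver_loaded]. New: driver_loaded.
Round 3: r1 [driver_loaded ∧ cable_seated → bios_posted]. New: bios_posted.
Closure: {bios_posted, cable_seated, driver_loaded, fan_spinning, led_green, led_red, overheat, power_on, replace_psu, reseat_ram, safe_mode, ship_unit, ticket_escalated, update_required} — 14 facts.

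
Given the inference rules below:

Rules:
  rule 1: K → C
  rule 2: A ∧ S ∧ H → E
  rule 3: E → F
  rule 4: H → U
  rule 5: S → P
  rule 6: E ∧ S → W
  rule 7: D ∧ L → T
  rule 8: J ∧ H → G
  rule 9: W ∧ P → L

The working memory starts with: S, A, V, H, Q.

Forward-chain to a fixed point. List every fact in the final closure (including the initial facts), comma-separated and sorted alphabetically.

Round 1: rule 2 [A ∧ S ∧ H → E]; rule 4 [H → U]; rule 5 [S → P]. Adds E, U, P.
Round 2: rule 3 [E → F]; rule 6 [E ∧ S → W]. Adds F, W.
Round 3: rule 9 [W ∧ P → L]. Adds L.

A, E, F, H, L, P, Q, S, U, V, W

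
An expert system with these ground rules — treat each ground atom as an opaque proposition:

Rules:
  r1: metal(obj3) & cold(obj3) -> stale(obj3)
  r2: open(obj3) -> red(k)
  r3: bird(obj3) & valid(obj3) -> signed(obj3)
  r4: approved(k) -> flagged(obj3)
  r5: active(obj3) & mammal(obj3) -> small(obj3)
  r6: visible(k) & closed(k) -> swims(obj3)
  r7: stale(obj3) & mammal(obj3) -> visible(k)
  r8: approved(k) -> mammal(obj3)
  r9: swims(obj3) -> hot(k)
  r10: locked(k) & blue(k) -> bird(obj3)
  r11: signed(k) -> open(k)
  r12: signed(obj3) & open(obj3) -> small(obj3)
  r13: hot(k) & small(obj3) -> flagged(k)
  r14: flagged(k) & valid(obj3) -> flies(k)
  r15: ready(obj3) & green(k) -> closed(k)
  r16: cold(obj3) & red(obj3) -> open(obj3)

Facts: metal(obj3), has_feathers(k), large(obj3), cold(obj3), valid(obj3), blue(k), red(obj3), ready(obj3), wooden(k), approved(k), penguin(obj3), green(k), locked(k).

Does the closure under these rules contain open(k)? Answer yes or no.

no

Round 1: r1 [metal(obj3) & cold(obj3) -> stale(obj3)]; r4 [approved(k) -> flagged(obj3)]; r8 [approved(k) -> mammal(obj3)]; r10 [locked(k) & blue(k) -> bird(obj3)]; r15 [ready(obj3) & green(k) -> closed(k)]; r16 [cold(obj3) & red(obj3) -> open(obj3)]. New: stale(obj3), flagged(obj3), mammal(obj3), bird(obj3), closed(k), open(obj3).
Round 2: r2 [open(obj3) -> red(k)]; r3 [bird(obj3) & valid(obj3) -> signed(obj3)]; r7 [stale(obj3) & mammal(obj3) -> visible(k)]. New: red(k), signed(obj3), visible(k).
Round 3: r6 [visible(k) & closed(k) -> swims(obj3)]; r12 [signed(obj3) & open(obj3) -> small(obj3)]. New: swims(obj3), small(obj3).
Round 4: r9 [swims(obj3) -> hot(k)]. New: hot(k).
Round 5: r13 [hot(k) & small(obj3) -> flagged(k)]. New: flagged(k).
Round 6: r14 [flagged(k) & valid(obj3) -> flies(k)]. New: flies(k).
Fixed point reached. open(k) is concluded only by r11; r11 needs signed(k) (never derived).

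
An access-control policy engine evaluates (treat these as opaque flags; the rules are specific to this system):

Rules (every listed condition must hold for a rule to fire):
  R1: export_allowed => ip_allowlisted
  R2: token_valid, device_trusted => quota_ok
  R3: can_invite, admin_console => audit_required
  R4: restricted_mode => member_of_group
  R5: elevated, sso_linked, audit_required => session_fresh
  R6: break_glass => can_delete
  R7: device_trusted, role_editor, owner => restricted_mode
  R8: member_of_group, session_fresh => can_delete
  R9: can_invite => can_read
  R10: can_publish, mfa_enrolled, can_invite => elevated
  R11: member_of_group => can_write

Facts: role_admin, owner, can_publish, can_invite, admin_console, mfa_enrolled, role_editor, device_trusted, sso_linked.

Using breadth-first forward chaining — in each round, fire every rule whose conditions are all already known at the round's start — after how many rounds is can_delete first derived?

Round 1 fires R3, R7, R9, R10, giving audit_required, restricted_mode, can_read, elevated.
Round 2 fires R4, R5, giving member_of_group, session_fresh.
Round 3 fires R8, R11, giving can_delete, can_write.
can_delete first appears in round 3.

3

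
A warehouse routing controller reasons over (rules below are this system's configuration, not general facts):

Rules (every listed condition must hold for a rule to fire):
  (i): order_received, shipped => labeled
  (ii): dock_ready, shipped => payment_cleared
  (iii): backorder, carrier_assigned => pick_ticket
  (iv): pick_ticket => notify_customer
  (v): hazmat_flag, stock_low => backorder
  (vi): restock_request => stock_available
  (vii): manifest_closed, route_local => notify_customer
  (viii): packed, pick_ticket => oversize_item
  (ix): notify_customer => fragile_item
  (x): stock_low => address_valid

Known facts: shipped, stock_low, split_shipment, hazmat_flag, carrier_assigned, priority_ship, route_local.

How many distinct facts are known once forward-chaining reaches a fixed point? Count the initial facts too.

Round 1: (v) [hazmat_flag, stock_low => backorder]; (x) [stock_low => address_valid]. Adds backorder, address_valid.
Round 2: (iii) [backorder, carrier_assigned => pick_ticket]. Adds pick_ticket.
Round 3: (iv) [pick_ticket => notify_customer]. Adds notify_customer.
Round 4: (ix) [notify_customer => fragile_item]. Adds fragile_item.
Closure: {address_valid, backorder, carrier_assigned, fragile_item, hazmat_flag, notify_customer, pick_ticket, priority_ship, route_local, shipped, split_shipment, stock_low} — 12 facts.

12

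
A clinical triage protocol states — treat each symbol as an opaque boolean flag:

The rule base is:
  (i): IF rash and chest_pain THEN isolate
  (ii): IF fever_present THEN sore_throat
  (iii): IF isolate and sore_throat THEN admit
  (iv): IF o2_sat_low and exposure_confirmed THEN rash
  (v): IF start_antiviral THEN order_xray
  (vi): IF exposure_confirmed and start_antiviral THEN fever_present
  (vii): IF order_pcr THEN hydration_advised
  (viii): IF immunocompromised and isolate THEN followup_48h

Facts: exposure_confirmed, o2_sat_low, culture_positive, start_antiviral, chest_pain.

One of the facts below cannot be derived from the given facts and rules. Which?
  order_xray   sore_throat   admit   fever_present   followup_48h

Round 1 — (iv), (v), (vi), derive rash, order_xray, fever_present.
Round 2 — (i), (ii), derive isolate, sore_throat.
Round 3 — (iii), derive admit.
Derived: fever_present (round 1), admit (round 3), sore_throat (round 2), order_xray (round 1). followup_48h never appears in any round.

followup_48h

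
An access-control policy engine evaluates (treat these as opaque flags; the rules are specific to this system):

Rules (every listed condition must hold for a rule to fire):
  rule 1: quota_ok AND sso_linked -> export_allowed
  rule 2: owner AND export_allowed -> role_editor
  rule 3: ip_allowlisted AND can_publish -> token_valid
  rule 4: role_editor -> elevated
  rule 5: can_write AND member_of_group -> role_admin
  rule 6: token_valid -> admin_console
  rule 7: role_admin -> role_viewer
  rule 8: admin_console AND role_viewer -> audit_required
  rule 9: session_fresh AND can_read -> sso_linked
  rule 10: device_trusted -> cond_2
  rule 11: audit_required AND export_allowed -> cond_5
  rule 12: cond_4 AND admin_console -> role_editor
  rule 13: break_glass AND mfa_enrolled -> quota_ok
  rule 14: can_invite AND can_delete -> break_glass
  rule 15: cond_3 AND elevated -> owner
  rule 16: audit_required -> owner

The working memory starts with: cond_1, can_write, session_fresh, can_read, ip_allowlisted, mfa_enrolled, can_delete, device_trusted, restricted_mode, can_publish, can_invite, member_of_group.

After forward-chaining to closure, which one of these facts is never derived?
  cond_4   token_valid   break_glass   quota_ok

cond_4

Round 1 fires rule 3, rule 5, rule 9, rule 10, rule 14, giving token_valid, role_admin, sso_linked, cond_2, break_glass.
Round 2 fires rule 6, rule 7, rule 13, giving admin_console, role_viewer, quota_ok.
Round 3 fires rule 1, rule 8, giving export_allowed, audit_required.
Round 4 fires rule 11, rule 16, giving cond_5, owner.
Round 5 fires rule 2, giving role_editor.
Round 6 fires rule 4, giving elevated.
Derived: quota_ok (round 2), break_glass (round 1), token_valid (round 1). cond_4 never appears in any round.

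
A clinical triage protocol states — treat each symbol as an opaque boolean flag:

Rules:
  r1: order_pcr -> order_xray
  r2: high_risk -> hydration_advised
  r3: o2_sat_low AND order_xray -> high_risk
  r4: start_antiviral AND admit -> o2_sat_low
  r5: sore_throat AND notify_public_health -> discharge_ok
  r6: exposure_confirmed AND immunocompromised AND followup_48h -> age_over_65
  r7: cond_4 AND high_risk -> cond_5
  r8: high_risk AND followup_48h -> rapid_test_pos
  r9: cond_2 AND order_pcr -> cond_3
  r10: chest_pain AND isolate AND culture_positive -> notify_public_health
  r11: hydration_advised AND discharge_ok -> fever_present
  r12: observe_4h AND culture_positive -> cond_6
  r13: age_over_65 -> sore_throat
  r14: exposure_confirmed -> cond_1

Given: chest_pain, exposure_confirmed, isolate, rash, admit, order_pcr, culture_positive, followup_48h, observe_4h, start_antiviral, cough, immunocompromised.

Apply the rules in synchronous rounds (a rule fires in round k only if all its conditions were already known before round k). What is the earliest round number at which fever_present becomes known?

4

Round 1 — r1, r4, r6, r10, r12, r14, derive order_xray, o2_sat_low, age_over_65, notify_public_health, cond_6, cond_1.
Round 2 — r3, r13, derive high_risk, sore_throat.
Round 3 — r2, r5, r8, derive hydration_advised, discharge_ok, rapid_test_pos.
Round 4 — r11, derive fever_present.
fever_present first appears in round 4.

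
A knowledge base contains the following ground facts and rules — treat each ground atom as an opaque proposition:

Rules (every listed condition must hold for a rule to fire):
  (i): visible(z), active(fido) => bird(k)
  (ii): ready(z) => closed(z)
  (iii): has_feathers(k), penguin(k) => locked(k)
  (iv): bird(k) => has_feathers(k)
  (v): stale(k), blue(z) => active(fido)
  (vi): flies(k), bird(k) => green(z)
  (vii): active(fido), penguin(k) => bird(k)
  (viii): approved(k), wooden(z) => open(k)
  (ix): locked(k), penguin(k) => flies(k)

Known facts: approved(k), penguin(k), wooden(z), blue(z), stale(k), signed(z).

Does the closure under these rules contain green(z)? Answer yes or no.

[1] (v) [stale(k), blue(z) => active(fido)]; (viii) [approved(k), wooden(z) => open(k)]. ⇒ new: active(fido), open(k).
[2] (vii) [active(fido), penguin(k) => bird(k)]. ⇒ new: bird(k).
[3] (iv) [bird(k) => has_feathers(k)]. ⇒ new: has_feathers(k).
[4] (iii) [has_feathers(k), penguin(k) => locked(k)]. ⇒ new: locked(k).
[5] (ix) [locked(k), penguin(k) => flies(k)]. ⇒ new: flies(k).
[6] (vi) [flies(k), bird(k) => green(z)]. ⇒ new: green(z).
green(z) appears in round 6, so it is derivable.

yes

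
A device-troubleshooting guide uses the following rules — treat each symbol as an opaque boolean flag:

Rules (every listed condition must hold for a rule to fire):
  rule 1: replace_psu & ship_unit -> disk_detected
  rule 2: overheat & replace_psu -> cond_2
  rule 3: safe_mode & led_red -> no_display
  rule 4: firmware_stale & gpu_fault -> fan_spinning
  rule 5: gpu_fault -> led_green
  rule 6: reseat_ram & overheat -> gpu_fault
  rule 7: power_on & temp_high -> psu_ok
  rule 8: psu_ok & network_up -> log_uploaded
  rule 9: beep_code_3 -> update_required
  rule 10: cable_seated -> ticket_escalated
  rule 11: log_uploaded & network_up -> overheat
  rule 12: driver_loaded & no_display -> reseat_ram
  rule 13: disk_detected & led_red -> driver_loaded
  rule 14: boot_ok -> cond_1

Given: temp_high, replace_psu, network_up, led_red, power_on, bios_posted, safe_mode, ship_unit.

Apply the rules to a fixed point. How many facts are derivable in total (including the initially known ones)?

Round 1: rule 1 [replace_psu & ship_unit -> disk_detected]; rule 3 [safe_mode & led_red -> no_display]; rule 7 [power_on & temp_high -> psu_ok]. New: disk_detected, no_display, psu_ok.
Round 2: rule 8 [psu_ok & network_up -> log_uploaded]; rule 13 [disk_detected & led_red -> driver_loaded]. New: log_uploaded, driver_loaded.
Round 3: rule 11 [log_uploaded & network_up -> overheat]; rule 12 [driver_loaded & no_display -> reseat_ram]. New: overheat, reseat_ram.
Round 4: rule 2 [overheat & replace_psu -> cond_2]; rule 6 [reseat_ram & overheat -> gpu_fault]. New: cond_2, gpu_fault.
Round 5: rule 5 [gpu_fault -> led_green]. New: led_green.
Closure: {bios_posted, cond_2, disk_detected, driver_loaded, gpu_fault, led_green, led_red, log_uploaded, network_up, no_display, overheat, power_on, psu_ok, replace_psu, reseat_ram, safe_mode, ship_unit, temp_high} — 18 facts.

18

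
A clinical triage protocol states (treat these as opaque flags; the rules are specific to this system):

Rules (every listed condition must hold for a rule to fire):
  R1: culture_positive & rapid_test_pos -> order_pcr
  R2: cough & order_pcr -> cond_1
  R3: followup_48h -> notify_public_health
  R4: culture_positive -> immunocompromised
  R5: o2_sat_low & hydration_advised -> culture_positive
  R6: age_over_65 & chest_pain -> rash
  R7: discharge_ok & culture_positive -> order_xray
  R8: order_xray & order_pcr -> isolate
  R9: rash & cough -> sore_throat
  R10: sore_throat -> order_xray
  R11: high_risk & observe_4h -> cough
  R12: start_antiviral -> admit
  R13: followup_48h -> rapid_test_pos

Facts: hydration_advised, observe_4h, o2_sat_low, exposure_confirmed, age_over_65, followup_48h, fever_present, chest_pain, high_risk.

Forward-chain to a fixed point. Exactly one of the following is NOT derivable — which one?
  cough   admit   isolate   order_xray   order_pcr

Round 1 fires R3, R5, R6, R11, R13, giving notify_public_health, culture_positive, rash, cough, rapid_test_pos.
Round 2 fires R1, R4, R9, giving order_pcr, immunocompromised, sore_throat.
Round 3 fires R2, R10, giving cond_1, order_xray.
Round 4 fires R8, giving isolate.
Derived: cough (round 1), order_pcr (round 2), isolate (round 4), order_xray (round 3). admit never appears in any round.

admit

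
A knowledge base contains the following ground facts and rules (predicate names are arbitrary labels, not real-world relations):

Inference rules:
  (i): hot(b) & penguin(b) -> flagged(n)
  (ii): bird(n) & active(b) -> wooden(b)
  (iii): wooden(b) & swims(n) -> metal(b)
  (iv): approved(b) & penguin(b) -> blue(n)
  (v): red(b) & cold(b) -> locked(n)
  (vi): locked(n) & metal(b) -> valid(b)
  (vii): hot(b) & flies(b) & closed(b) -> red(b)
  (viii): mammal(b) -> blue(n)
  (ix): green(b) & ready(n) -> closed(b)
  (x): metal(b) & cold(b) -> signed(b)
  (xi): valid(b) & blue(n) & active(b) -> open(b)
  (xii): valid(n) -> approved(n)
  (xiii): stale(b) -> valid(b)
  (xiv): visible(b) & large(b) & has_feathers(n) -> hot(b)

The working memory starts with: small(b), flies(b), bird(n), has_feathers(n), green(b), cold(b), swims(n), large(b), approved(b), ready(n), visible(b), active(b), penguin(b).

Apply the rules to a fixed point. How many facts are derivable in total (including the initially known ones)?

Round 1: (ii) [bird(n) & active(b) -> wooden(b)]; (iv) [approved(b) & penguin(b) -> blue(n)]; (ix) [green(b) & ready(n) -> closed(b)]; (xiv) [visible(b) & large(b) & has_feathers(n) -> hot(b)]. Adds wooden(b), blue(n), closed(b), hot(b).
Round 2: (i) [hot(b) & penguin(b) -> flagged(n)]; (iii) [wooden(b) & swims(n) -> metal(b)]; (vii) [hot(b) & flies(b) & closed(b) -> red(b)]. Adds flagged(n), metal(b), red(b).
Round 3: (v) [red(b) & cold(b) -> locked(n)]; (x) [metal(b) & cold(b) -> signed(b)]. Adds locked(n), signed(b).
Round 4: (vi) [locked(n) & metal(b) -> valid(b)]. Adds valid(b).
Round 5: (xi) [valid(b) & blue(n) & active(b) -> open(b)]. Adds open(b).
Closure: {active(b), approved(b), bird(n), blue(n), closed(b), cold(b), flagged(n), flies(b), green(b), has_feathers(n), hot(b), large(b), locked(n), metal(b), open(b), penguin(b), ready(n), red(b), signed(b), small(b), swims(n), valid(b), visible(b), wooden(b)} — 24 facts.

24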